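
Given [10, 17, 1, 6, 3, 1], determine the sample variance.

39.0667

Step 1: Compute the mean: (10 + 17 + 1 + 6 + 3 + 1) / 6 = 6.3333
Step 2: Compute squared deviations from the mean:
  (10 - 6.3333)^2 = 13.4444
  (17 - 6.3333)^2 = 113.7778
  (1 - 6.3333)^2 = 28.4444
  (6 - 6.3333)^2 = 0.1111
  (3 - 6.3333)^2 = 11.1111
  (1 - 6.3333)^2 = 28.4444
Step 3: Sum of squared deviations = 195.3333
Step 4: Sample variance = 195.3333 / 5 = 39.0667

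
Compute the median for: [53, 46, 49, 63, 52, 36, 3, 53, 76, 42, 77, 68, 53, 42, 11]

52

Step 1: Sort the data in ascending order: [3, 11, 36, 42, 42, 46, 49, 52, 53, 53, 53, 63, 68, 76, 77]
Step 2: The number of values is n = 15.
Step 3: Since n is odd, the median is the middle value at position 8: 52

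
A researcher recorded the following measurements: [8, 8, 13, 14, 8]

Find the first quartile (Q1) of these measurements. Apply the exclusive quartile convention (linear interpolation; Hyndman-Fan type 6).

8

Step 1: Sort the data: [8, 8, 8, 13, 14]
Step 2: n = 5
Step 3: Using the exclusive quartile method:
  Q1 = 8
  Q2 (median) = 8
  Q3 = 13.5
  IQR = Q3 - Q1 = 13.5 - 8 = 5.5
Step 4: Q1 = 8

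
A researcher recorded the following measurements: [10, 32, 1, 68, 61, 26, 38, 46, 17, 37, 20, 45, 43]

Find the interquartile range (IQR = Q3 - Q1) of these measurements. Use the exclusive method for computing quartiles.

27

Step 1: Sort the data: [1, 10, 17, 20, 26, 32, 37, 38, 43, 45, 46, 61, 68]
Step 2: n = 13
Step 3: Using the exclusive quartile method:
  Q1 = 18.5
  Q2 (median) = 37
  Q3 = 45.5
  IQR = Q3 - Q1 = 45.5 - 18.5 = 27
Step 4: IQR = 27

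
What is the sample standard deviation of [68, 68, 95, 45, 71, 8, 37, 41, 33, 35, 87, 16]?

27.2875

Step 1: Compute the mean: 50.3333
Step 2: Sum of squared deviations from the mean: 8190.6667
Step 3: Sample variance = 8190.6667 / 11 = 744.6061
Step 4: Standard deviation = sqrt(744.6061) = 27.2875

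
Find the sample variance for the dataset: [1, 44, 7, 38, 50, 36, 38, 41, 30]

278.25

Step 1: Compute the mean: (1 + 44 + 7 + 38 + 50 + 36 + 38 + 41 + 30) / 9 = 31.6667
Step 2: Compute squared deviations from the mean:
  (1 - 31.6667)^2 = 940.4444
  (44 - 31.6667)^2 = 152.1111
  (7 - 31.6667)^2 = 608.4444
  (38 - 31.6667)^2 = 40.1111
  (50 - 31.6667)^2 = 336.1111
  (36 - 31.6667)^2 = 18.7778
  (38 - 31.6667)^2 = 40.1111
  (41 - 31.6667)^2 = 87.1111
  (30 - 31.6667)^2 = 2.7778
Step 3: Sum of squared deviations = 2226
Step 4: Sample variance = 2226 / 8 = 278.25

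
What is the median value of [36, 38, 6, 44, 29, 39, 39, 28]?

37

Step 1: Sort the data in ascending order: [6, 28, 29, 36, 38, 39, 39, 44]
Step 2: The number of values is n = 8.
Step 3: Since n is even, the median is the average of positions 4 and 5:
  Median = (36 + 38) / 2 = 37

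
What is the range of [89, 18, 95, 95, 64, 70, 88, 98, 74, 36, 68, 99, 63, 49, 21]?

81

Step 1: Identify the maximum value: max = 99
Step 2: Identify the minimum value: min = 18
Step 3: Range = max - min = 99 - 18 = 81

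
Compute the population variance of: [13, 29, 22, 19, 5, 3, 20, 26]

77.3594

Step 1: Compute the mean: (13 + 29 + 22 + 19 + 5 + 3 + 20 + 26) / 8 = 17.125
Step 2: Compute squared deviations from the mean:
  (13 - 17.125)^2 = 17.0156
  (29 - 17.125)^2 = 141.0156
  (22 - 17.125)^2 = 23.7656
  (19 - 17.125)^2 = 3.5156
  (5 - 17.125)^2 = 147.0156
  (3 - 17.125)^2 = 199.5156
  (20 - 17.125)^2 = 8.2656
  (26 - 17.125)^2 = 78.7656
Step 3: Sum of squared deviations = 618.875
Step 4: Population variance = 618.875 / 8 = 77.3594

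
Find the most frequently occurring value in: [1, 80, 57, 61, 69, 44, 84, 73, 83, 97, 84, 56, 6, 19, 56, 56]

56

Step 1: Count the frequency of each value:
  1: appears 1 time(s)
  6: appears 1 time(s)
  19: appears 1 time(s)
  44: appears 1 time(s)
  56: appears 3 time(s)
  57: appears 1 time(s)
  61: appears 1 time(s)
  69: appears 1 time(s)
  73: appears 1 time(s)
  80: appears 1 time(s)
  83: appears 1 time(s)
  84: appears 2 time(s)
  97: appears 1 time(s)
Step 2: The value 56 appears most frequently (3 times).
Step 3: Mode = 56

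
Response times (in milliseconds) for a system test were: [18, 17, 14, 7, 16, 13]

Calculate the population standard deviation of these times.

3.6248

Step 1: Compute the mean: 14.1667
Step 2: Sum of squared deviations from the mean: 78.8333
Step 3: Population variance = 78.8333 / 6 = 13.1389
Step 4: Standard deviation = sqrt(13.1389) = 3.6248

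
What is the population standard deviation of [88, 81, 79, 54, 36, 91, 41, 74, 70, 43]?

19.4425

Step 1: Compute the mean: 65.7
Step 2: Sum of squared deviations from the mean: 3780.1
Step 3: Population variance = 3780.1 / 10 = 378.01
Step 4: Standard deviation = sqrt(378.01) = 19.4425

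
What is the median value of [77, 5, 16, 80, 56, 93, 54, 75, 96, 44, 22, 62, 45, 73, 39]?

56

Step 1: Sort the data in ascending order: [5, 16, 22, 39, 44, 45, 54, 56, 62, 73, 75, 77, 80, 93, 96]
Step 2: The number of values is n = 15.
Step 3: Since n is odd, the median is the middle value at position 8: 56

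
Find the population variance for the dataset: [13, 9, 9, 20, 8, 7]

19.6667

Step 1: Compute the mean: (13 + 9 + 9 + 20 + 8 + 7) / 6 = 11
Step 2: Compute squared deviations from the mean:
  (13 - 11)^2 = 4
  (9 - 11)^2 = 4
  (9 - 11)^2 = 4
  (20 - 11)^2 = 81
  (8 - 11)^2 = 9
  (7 - 11)^2 = 16
Step 3: Sum of squared deviations = 118
Step 4: Population variance = 118 / 6 = 19.6667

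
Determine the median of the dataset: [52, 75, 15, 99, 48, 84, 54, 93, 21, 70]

62

Step 1: Sort the data in ascending order: [15, 21, 48, 52, 54, 70, 75, 84, 93, 99]
Step 2: The number of values is n = 10.
Step 3: Since n is even, the median is the average of positions 5 and 6:
  Median = (54 + 70) / 2 = 62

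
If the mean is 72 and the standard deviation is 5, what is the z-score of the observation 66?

-1.2

Step 1: Recall the z-score formula: z = (x - mu) / sigma
Step 2: Substitute values: z = (66 - 72) / 5
Step 3: z = -6 / 5 = -1.2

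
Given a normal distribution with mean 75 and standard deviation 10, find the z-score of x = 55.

-2

Step 1: Recall the z-score formula: z = (x - mu) / sigma
Step 2: Substitute values: z = (55 - 75) / 10
Step 3: z = -20 / 10 = -2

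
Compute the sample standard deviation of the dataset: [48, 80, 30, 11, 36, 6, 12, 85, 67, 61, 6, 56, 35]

27.6586

Step 1: Compute the mean: 41
Step 2: Sum of squared deviations from the mean: 9180
Step 3: Sample variance = 9180 / 12 = 765
Step 4: Standard deviation = sqrt(765) = 27.6586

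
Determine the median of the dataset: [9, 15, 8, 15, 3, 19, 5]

9

Step 1: Sort the data in ascending order: [3, 5, 8, 9, 15, 15, 19]
Step 2: The number of values is n = 7.
Step 3: Since n is odd, the median is the middle value at position 4: 9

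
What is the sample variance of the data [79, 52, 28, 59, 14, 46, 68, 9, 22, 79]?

684.2667

Step 1: Compute the mean: (79 + 52 + 28 + 59 + 14 + 46 + 68 + 9 + 22 + 79) / 10 = 45.6
Step 2: Compute squared deviations from the mean:
  (79 - 45.6)^2 = 1115.56
  (52 - 45.6)^2 = 40.96
  (28 - 45.6)^2 = 309.76
  (59 - 45.6)^2 = 179.56
  (14 - 45.6)^2 = 998.56
  (46 - 45.6)^2 = 0.16
  (68 - 45.6)^2 = 501.76
  (9 - 45.6)^2 = 1339.56
  (22 - 45.6)^2 = 556.96
  (79 - 45.6)^2 = 1115.56
Step 3: Sum of squared deviations = 6158.4
Step 4: Sample variance = 6158.4 / 9 = 684.2667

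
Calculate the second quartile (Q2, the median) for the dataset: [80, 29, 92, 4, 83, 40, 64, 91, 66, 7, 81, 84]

73

Step 1: Sort the data: [4, 7, 29, 40, 64, 66, 80, 81, 83, 84, 91, 92]
Step 2: n = 12
Step 3: Q2 is the median. Since n is even, it is the average of the values at positions 6 and 7:
  Q2 = (66 + 80) / 2 = 73
Step 4: Q2 = 73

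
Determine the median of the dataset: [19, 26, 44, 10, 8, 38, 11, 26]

22.5

Step 1: Sort the data in ascending order: [8, 10, 11, 19, 26, 26, 38, 44]
Step 2: The number of values is n = 8.
Step 3: Since n is even, the median is the average of positions 4 and 5:
  Median = (19 + 26) / 2 = 22.5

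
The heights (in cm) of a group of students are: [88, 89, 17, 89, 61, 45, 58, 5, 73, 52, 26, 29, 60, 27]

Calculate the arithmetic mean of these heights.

51.3571

Step 1: Sum all values: 88 + 89 + 17 + 89 + 61 + 45 + 58 + 5 + 73 + 52 + 26 + 29 + 60 + 27 = 719
Step 2: Count the number of values: n = 14
Step 3: Mean = sum / n = 719 / 14 = 51.3571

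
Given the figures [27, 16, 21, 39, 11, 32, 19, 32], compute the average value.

24.625

Step 1: Sum all values: 27 + 16 + 21 + 39 + 11 + 32 + 19 + 32 = 197
Step 2: Count the number of values: n = 8
Step 3: Mean = sum / n = 197 / 8 = 24.625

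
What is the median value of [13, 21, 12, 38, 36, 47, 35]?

35

Step 1: Sort the data in ascending order: [12, 13, 21, 35, 36, 38, 47]
Step 2: The number of values is n = 7.
Step 3: Since n is odd, the median is the middle value at position 4: 35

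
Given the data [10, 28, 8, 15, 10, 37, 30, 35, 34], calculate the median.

28

Step 1: Sort the data in ascending order: [8, 10, 10, 15, 28, 30, 34, 35, 37]
Step 2: The number of values is n = 9.
Step 3: Since n is odd, the median is the middle value at position 5: 28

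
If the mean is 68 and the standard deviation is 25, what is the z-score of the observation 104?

1.44

Step 1: Recall the z-score formula: z = (x - mu) / sigma
Step 2: Substitute values: z = (104 - 68) / 25
Step 3: z = 36 / 25 = 1.44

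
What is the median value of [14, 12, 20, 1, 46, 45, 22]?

20

Step 1: Sort the data in ascending order: [1, 12, 14, 20, 22, 45, 46]
Step 2: The number of values is n = 7.
Step 3: Since n is odd, the median is the middle value at position 4: 20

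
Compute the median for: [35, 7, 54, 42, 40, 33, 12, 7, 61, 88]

37.5

Step 1: Sort the data in ascending order: [7, 7, 12, 33, 35, 40, 42, 54, 61, 88]
Step 2: The number of values is n = 10.
Step 3: Since n is even, the median is the average of positions 5 and 6:
  Median = (35 + 40) / 2 = 37.5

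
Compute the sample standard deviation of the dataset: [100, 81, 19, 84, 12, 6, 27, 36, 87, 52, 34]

33.6138

Step 1: Compute the mean: 48.9091
Step 2: Sum of squared deviations from the mean: 11298.9091
Step 3: Sample variance = 11298.9091 / 10 = 1129.8909
Step 4: Standard deviation = sqrt(1129.8909) = 33.6138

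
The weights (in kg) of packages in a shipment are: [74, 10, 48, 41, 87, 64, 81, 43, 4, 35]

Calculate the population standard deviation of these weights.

26.7584

Step 1: Compute the mean: 48.7
Step 2: Sum of squared deviations from the mean: 7160.1
Step 3: Population variance = 7160.1 / 10 = 716.01
Step 4: Standard deviation = sqrt(716.01) = 26.7584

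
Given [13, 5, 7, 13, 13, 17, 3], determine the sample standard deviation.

5.1455

Step 1: Compute the mean: 10.1429
Step 2: Sum of squared deviations from the mean: 158.8571
Step 3: Sample variance = 158.8571 / 6 = 26.4762
Step 4: Standard deviation = sqrt(26.4762) = 5.1455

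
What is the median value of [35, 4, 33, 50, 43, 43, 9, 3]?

34

Step 1: Sort the data in ascending order: [3, 4, 9, 33, 35, 43, 43, 50]
Step 2: The number of values is n = 8.
Step 3: Since n is even, the median is the average of positions 4 and 5:
  Median = (33 + 35) / 2 = 34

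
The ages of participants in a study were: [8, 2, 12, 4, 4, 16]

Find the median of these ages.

6

Step 1: Sort the data in ascending order: [2, 4, 4, 8, 12, 16]
Step 2: The number of values is n = 6.
Step 3: Since n is even, the median is the average of positions 3 and 4:
  Median = (4 + 8) / 2 = 6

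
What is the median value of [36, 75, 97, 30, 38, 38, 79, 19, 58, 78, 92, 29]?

48

Step 1: Sort the data in ascending order: [19, 29, 30, 36, 38, 38, 58, 75, 78, 79, 92, 97]
Step 2: The number of values is n = 12.
Step 3: Since n is even, the median is the average of positions 6 and 7:
  Median = (38 + 58) / 2 = 48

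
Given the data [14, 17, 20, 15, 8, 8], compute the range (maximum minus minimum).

12

Step 1: Identify the maximum value: max = 20
Step 2: Identify the minimum value: min = 8
Step 3: Range = max - min = 20 - 8 = 12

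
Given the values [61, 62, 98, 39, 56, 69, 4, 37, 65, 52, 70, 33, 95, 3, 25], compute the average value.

51.2667

Step 1: Sum all values: 61 + 62 + 98 + 39 + 56 + 69 + 4 + 37 + 65 + 52 + 70 + 33 + 95 + 3 + 25 = 769
Step 2: Count the number of values: n = 15
Step 3: Mean = sum / n = 769 / 15 = 51.2667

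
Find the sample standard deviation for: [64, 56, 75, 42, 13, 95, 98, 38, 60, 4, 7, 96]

34.0481

Step 1: Compute the mean: 54
Step 2: Sum of squared deviations from the mean: 12752
Step 3: Sample variance = 12752 / 11 = 1159.2727
Step 4: Standard deviation = sqrt(1159.2727) = 34.0481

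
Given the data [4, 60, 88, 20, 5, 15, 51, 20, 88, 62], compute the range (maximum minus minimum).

84

Step 1: Identify the maximum value: max = 88
Step 2: Identify the minimum value: min = 4
Step 3: Range = max - min = 88 - 4 = 84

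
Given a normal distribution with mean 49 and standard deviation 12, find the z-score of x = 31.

-1.5

Step 1: Recall the z-score formula: z = (x - mu) / sigma
Step 2: Substitute values: z = (31 - 49) / 12
Step 3: z = -18 / 12 = -1.5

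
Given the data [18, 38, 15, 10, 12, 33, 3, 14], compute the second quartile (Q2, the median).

14.5

Step 1: Sort the data: [3, 10, 12, 14, 15, 18, 33, 38]
Step 2: n = 8
Step 3: Q2 is the median. Since n is even, it is the average of the values at positions 4 and 5:
  Q2 = (14 + 15) / 2 = 14.5
Step 4: Q2 = 14.5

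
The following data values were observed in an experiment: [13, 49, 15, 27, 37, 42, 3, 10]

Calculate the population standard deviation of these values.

15.6684

Step 1: Compute the mean: 24.5
Step 2: Sum of squared deviations from the mean: 1964
Step 3: Population variance = 1964 / 8 = 245.5
Step 4: Standard deviation = sqrt(245.5) = 15.6684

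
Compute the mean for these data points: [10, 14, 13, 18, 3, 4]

10.3333

Step 1: Sum all values: 10 + 14 + 13 + 18 + 3 + 4 = 62
Step 2: Count the number of values: n = 6
Step 3: Mean = sum / n = 62 / 6 = 10.3333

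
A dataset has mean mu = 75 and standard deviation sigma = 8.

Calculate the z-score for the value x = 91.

2

Step 1: Recall the z-score formula: z = (x - mu) / sigma
Step 2: Substitute values: z = (91 - 75) / 8
Step 3: z = 16 / 8 = 2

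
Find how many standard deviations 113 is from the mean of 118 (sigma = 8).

-0.625

Step 1: Recall the z-score formula: z = (x - mu) / sigma
Step 2: Substitute values: z = (113 - 118) / 8
Step 3: z = -5 / 8 = -0.625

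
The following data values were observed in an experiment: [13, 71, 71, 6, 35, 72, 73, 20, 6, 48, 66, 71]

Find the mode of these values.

71

Step 1: Count the frequency of each value:
  6: appears 2 time(s)
  13: appears 1 time(s)
  20: appears 1 time(s)
  35: appears 1 time(s)
  48: appears 1 time(s)
  66: appears 1 time(s)
  71: appears 3 time(s)
  72: appears 1 time(s)
  73: appears 1 time(s)
Step 2: The value 71 appears most frequently (3 times).
Step 3: Mode = 71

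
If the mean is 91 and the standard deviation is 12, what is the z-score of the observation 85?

-0.5

Step 1: Recall the z-score formula: z = (x - mu) / sigma
Step 2: Substitute values: z = (85 - 91) / 12
Step 3: z = -6 / 12 = -0.5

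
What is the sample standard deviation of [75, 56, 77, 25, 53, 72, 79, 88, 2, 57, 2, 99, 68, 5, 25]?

32.4614

Step 1: Compute the mean: 52.2
Step 2: Sum of squared deviations from the mean: 14752.4
Step 3: Sample variance = 14752.4 / 14 = 1053.7429
Step 4: Standard deviation = sqrt(1053.7429) = 32.4614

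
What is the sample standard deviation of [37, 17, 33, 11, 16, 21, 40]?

11.4746

Step 1: Compute the mean: 25
Step 2: Sum of squared deviations from the mean: 790
Step 3: Sample variance = 790 / 6 = 131.6667
Step 4: Standard deviation = sqrt(131.6667) = 11.4746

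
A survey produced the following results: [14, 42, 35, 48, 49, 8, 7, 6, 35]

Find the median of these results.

35

Step 1: Sort the data in ascending order: [6, 7, 8, 14, 35, 35, 42, 48, 49]
Step 2: The number of values is n = 9.
Step 3: Since n is odd, the median is the middle value at position 5: 35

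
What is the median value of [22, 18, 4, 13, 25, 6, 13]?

13

Step 1: Sort the data in ascending order: [4, 6, 13, 13, 18, 22, 25]
Step 2: The number of values is n = 7.
Step 3: Since n is odd, the median is the middle value at position 4: 13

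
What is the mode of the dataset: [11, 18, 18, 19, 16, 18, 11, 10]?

18

Step 1: Count the frequency of each value:
  10: appears 1 time(s)
  11: appears 2 time(s)
  16: appears 1 time(s)
  18: appears 3 time(s)
  19: appears 1 time(s)
Step 2: The value 18 appears most frequently (3 times).
Step 3: Mode = 18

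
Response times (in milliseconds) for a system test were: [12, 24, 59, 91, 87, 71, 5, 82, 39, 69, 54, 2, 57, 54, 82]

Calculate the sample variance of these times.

895.4095

Step 1: Compute the mean: (12 + 24 + 59 + 91 + 87 + 71 + 5 + 82 + 39 + 69 + 54 + 2 + 57 + 54 + 82) / 15 = 52.5333
Step 2: Compute squared deviations from the mean:
  (12 - 52.5333)^2 = 1642.9511
  (24 - 52.5333)^2 = 814.1511
  (59 - 52.5333)^2 = 41.8178
  (91 - 52.5333)^2 = 1479.6844
  (87 - 52.5333)^2 = 1187.9511
  (71 - 52.5333)^2 = 341.0178
  (5 - 52.5333)^2 = 2259.4178
  (82 - 52.5333)^2 = 868.2844
  (39 - 52.5333)^2 = 183.1511
  (69 - 52.5333)^2 = 271.1511
  (54 - 52.5333)^2 = 2.1511
  (2 - 52.5333)^2 = 2553.6178
  (57 - 52.5333)^2 = 19.9511
  (54 - 52.5333)^2 = 2.1511
  (82 - 52.5333)^2 = 868.2844
Step 3: Sum of squared deviations = 12535.7333
Step 4: Sample variance = 12535.7333 / 14 = 895.4095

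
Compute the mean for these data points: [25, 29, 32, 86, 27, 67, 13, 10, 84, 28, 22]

38.4545

Step 1: Sum all values: 25 + 29 + 32 + 86 + 27 + 67 + 13 + 10 + 84 + 28 + 22 = 423
Step 2: Count the number of values: n = 11
Step 3: Mean = sum / n = 423 / 11 = 38.4545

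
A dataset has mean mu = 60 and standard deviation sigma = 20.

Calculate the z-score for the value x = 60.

0

Step 1: Recall the z-score formula: z = (x - mu) / sigma
Step 2: Substitute values: z = (60 - 60) / 20
Step 3: z = 0 / 20 = 0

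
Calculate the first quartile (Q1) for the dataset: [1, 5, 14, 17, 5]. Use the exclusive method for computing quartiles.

3

Step 1: Sort the data: [1, 5, 5, 14, 17]
Step 2: n = 5
Step 3: Using the exclusive quartile method:
  Q1 = 3
  Q2 (median) = 5
  Q3 = 15.5
  IQR = Q3 - Q1 = 15.5 - 3 = 12.5
Step 4: Q1 = 3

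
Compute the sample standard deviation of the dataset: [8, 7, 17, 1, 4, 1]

5.9889

Step 1: Compute the mean: 6.3333
Step 2: Sum of squared deviations from the mean: 179.3333
Step 3: Sample variance = 179.3333 / 5 = 35.8667
Step 4: Standard deviation = sqrt(35.8667) = 5.9889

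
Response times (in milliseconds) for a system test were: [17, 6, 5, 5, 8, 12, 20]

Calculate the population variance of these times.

31.6735

Step 1: Compute the mean: (17 + 6 + 5 + 5 + 8 + 12 + 20) / 7 = 10.4286
Step 2: Compute squared deviations from the mean:
  (17 - 10.4286)^2 = 43.1837
  (6 - 10.4286)^2 = 19.6122
  (5 - 10.4286)^2 = 29.4694
  (5 - 10.4286)^2 = 29.4694
  (8 - 10.4286)^2 = 5.898
  (12 - 10.4286)^2 = 2.4694
  (20 - 10.4286)^2 = 91.6122
Step 3: Sum of squared deviations = 221.7143
Step 4: Population variance = 221.7143 / 7 = 31.6735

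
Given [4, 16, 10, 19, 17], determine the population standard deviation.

5.4918

Step 1: Compute the mean: 13.2
Step 2: Sum of squared deviations from the mean: 150.8
Step 3: Population variance = 150.8 / 5 = 30.16
Step 4: Standard deviation = sqrt(30.16) = 5.4918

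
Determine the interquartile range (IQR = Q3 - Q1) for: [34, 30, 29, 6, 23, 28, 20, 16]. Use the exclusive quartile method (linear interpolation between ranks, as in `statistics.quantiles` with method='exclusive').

12.75

Step 1: Sort the data: [6, 16, 20, 23, 28, 29, 30, 34]
Step 2: n = 8
Step 3: Using the exclusive quartile method:
  Q1 = 17
  Q2 (median) = 25.5
  Q3 = 29.75
  IQR = Q3 - Q1 = 29.75 - 17 = 12.75
Step 4: IQR = 12.75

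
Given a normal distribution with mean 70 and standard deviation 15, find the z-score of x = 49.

-1.4

Step 1: Recall the z-score formula: z = (x - mu) / sigma
Step 2: Substitute values: z = (49 - 70) / 15
Step 3: z = -21 / 15 = -1.4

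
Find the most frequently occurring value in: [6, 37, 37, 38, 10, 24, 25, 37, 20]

37

Step 1: Count the frequency of each value:
  6: appears 1 time(s)
  10: appears 1 time(s)
  20: appears 1 time(s)
  24: appears 1 time(s)
  25: appears 1 time(s)
  37: appears 3 time(s)
  38: appears 1 time(s)
Step 2: The value 37 appears most frequently (3 times).
Step 3: Mode = 37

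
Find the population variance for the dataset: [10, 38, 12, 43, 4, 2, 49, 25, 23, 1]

282.81

Step 1: Compute the mean: (10 + 38 + 12 + 43 + 4 + 2 + 49 + 25 + 23 + 1) / 10 = 20.7
Step 2: Compute squared deviations from the mean:
  (10 - 20.7)^2 = 114.49
  (38 - 20.7)^2 = 299.29
  (12 - 20.7)^2 = 75.69
  (43 - 20.7)^2 = 497.29
  (4 - 20.7)^2 = 278.89
  (2 - 20.7)^2 = 349.69
  (49 - 20.7)^2 = 800.89
  (25 - 20.7)^2 = 18.49
  (23 - 20.7)^2 = 5.29
  (1 - 20.7)^2 = 388.09
Step 3: Sum of squared deviations = 2828.1
Step 4: Population variance = 2828.1 / 10 = 282.81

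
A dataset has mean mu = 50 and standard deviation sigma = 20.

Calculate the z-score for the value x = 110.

3

Step 1: Recall the z-score formula: z = (x - mu) / sigma
Step 2: Substitute values: z = (110 - 50) / 20
Step 3: z = 60 / 20 = 3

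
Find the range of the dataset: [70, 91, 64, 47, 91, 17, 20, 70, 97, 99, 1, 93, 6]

98

Step 1: Identify the maximum value: max = 99
Step 2: Identify the minimum value: min = 1
Step 3: Range = max - min = 99 - 1 = 98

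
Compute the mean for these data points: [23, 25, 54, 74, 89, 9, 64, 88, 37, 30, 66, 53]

51

Step 1: Sum all values: 23 + 25 + 54 + 74 + 89 + 9 + 64 + 88 + 37 + 30 + 66 + 53 = 612
Step 2: Count the number of values: n = 12
Step 3: Mean = sum / n = 612 / 12 = 51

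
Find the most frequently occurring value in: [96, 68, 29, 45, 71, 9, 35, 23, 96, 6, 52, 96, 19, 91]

96

Step 1: Count the frequency of each value:
  6: appears 1 time(s)
  9: appears 1 time(s)
  19: appears 1 time(s)
  23: appears 1 time(s)
  29: appears 1 time(s)
  35: appears 1 time(s)
  45: appears 1 time(s)
  52: appears 1 time(s)
  68: appears 1 time(s)
  71: appears 1 time(s)
  91: appears 1 time(s)
  96: appears 3 time(s)
Step 2: The value 96 appears most frequently (3 times).
Step 3: Mode = 96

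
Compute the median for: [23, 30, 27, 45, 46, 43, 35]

35

Step 1: Sort the data in ascending order: [23, 27, 30, 35, 43, 45, 46]
Step 2: The number of values is n = 7.
Step 3: Since n is odd, the median is the middle value at position 4: 35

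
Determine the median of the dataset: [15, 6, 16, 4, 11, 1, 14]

11

Step 1: Sort the data in ascending order: [1, 4, 6, 11, 14, 15, 16]
Step 2: The number of values is n = 7.
Step 3: Since n is odd, the median is the middle value at position 4: 11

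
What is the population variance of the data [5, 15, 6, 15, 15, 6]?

21.8889

Step 1: Compute the mean: (5 + 15 + 6 + 15 + 15 + 6) / 6 = 10.3333
Step 2: Compute squared deviations from the mean:
  (5 - 10.3333)^2 = 28.4444
  (15 - 10.3333)^2 = 21.7778
  (6 - 10.3333)^2 = 18.7778
  (15 - 10.3333)^2 = 21.7778
  (15 - 10.3333)^2 = 21.7778
  (6 - 10.3333)^2 = 18.7778
Step 3: Sum of squared deviations = 131.3333
Step 4: Population variance = 131.3333 / 6 = 21.8889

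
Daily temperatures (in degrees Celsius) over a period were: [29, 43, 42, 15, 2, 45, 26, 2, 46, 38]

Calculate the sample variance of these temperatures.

294.8444

Step 1: Compute the mean: (29 + 43 + 42 + 15 + 2 + 45 + 26 + 2 + 46 + 38) / 10 = 28.8
Step 2: Compute squared deviations from the mean:
  (29 - 28.8)^2 = 0.04
  (43 - 28.8)^2 = 201.64
  (42 - 28.8)^2 = 174.24
  (15 - 28.8)^2 = 190.44
  (2 - 28.8)^2 = 718.24
  (45 - 28.8)^2 = 262.44
  (26 - 28.8)^2 = 7.84
  (2 - 28.8)^2 = 718.24
  (46 - 28.8)^2 = 295.84
  (38 - 28.8)^2 = 84.64
Step 3: Sum of squared deviations = 2653.6
Step 4: Sample variance = 2653.6 / 9 = 294.8444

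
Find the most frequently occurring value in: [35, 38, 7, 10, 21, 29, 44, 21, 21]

21

Step 1: Count the frequency of each value:
  7: appears 1 time(s)
  10: appears 1 time(s)
  21: appears 3 time(s)
  29: appears 1 time(s)
  35: appears 1 time(s)
  38: appears 1 time(s)
  44: appears 1 time(s)
Step 2: The value 21 appears most frequently (3 times).
Step 3: Mode = 21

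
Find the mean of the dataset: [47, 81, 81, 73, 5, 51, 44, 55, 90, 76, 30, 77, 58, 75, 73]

61.0667

Step 1: Sum all values: 47 + 81 + 81 + 73 + 5 + 51 + 44 + 55 + 90 + 76 + 30 + 77 + 58 + 75 + 73 = 916
Step 2: Count the number of values: n = 15
Step 3: Mean = sum / n = 916 / 15 = 61.0667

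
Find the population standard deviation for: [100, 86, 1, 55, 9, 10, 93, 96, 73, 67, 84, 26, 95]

35.546

Step 1: Compute the mean: 61.1538
Step 2: Sum of squared deviations from the mean: 16425.6923
Step 3: Population variance = 16425.6923 / 13 = 1263.5148
Step 4: Standard deviation = sqrt(1263.5148) = 35.546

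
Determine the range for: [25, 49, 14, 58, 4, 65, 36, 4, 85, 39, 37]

81

Step 1: Identify the maximum value: max = 85
Step 2: Identify the minimum value: min = 4
Step 3: Range = max - min = 85 - 4 = 81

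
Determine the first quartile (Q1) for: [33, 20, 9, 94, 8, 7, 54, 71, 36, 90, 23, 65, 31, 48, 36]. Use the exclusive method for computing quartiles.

20

Step 1: Sort the data: [7, 8, 9, 20, 23, 31, 33, 36, 36, 48, 54, 65, 71, 90, 94]
Step 2: n = 15
Step 3: Using the exclusive quartile method:
  Q1 = 20
  Q2 (median) = 36
  Q3 = 65
  IQR = Q3 - Q1 = 65 - 20 = 45
Step 4: Q1 = 20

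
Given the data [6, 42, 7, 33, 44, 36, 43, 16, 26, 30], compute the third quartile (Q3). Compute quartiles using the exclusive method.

42.25

Step 1: Sort the data: [6, 7, 16, 26, 30, 33, 36, 42, 43, 44]
Step 2: n = 10
Step 3: Using the exclusive quartile method:
  Q1 = 13.75
  Q2 (median) = 31.5
  Q3 = 42.25
  IQR = Q3 - Q1 = 42.25 - 13.75 = 28.5
Step 4: Q3 = 42.25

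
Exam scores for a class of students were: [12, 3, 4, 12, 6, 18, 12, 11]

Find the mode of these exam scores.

12

Step 1: Count the frequency of each value:
  3: appears 1 time(s)
  4: appears 1 time(s)
  6: appears 1 time(s)
  11: appears 1 time(s)
  12: appears 3 time(s)
  18: appears 1 time(s)
Step 2: The value 12 appears most frequently (3 times).
Step 3: Mode = 12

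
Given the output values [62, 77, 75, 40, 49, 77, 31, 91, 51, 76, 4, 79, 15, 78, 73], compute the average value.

58.5333

Step 1: Sum all values: 62 + 77 + 75 + 40 + 49 + 77 + 31 + 91 + 51 + 76 + 4 + 79 + 15 + 78 + 73 = 878
Step 2: Count the number of values: n = 15
Step 3: Mean = sum / n = 878 / 15 = 58.5333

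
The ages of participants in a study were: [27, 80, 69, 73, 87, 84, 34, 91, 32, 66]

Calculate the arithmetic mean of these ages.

64.3

Step 1: Sum all values: 27 + 80 + 69 + 73 + 87 + 84 + 34 + 91 + 32 + 66 = 643
Step 2: Count the number of values: n = 10
Step 3: Mean = sum / n = 643 / 10 = 64.3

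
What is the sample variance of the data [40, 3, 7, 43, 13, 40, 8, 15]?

284.9821

Step 1: Compute the mean: (40 + 3 + 7 + 43 + 13 + 40 + 8 + 15) / 8 = 21.125
Step 2: Compute squared deviations from the mean:
  (40 - 21.125)^2 = 356.2656
  (3 - 21.125)^2 = 328.5156
  (7 - 21.125)^2 = 199.5156
  (43 - 21.125)^2 = 478.5156
  (13 - 21.125)^2 = 66.0156
  (40 - 21.125)^2 = 356.2656
  (8 - 21.125)^2 = 172.2656
  (15 - 21.125)^2 = 37.5156
Step 3: Sum of squared deviations = 1994.875
Step 4: Sample variance = 1994.875 / 7 = 284.9821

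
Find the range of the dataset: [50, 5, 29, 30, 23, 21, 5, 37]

45

Step 1: Identify the maximum value: max = 50
Step 2: Identify the minimum value: min = 5
Step 3: Range = max - min = 50 - 5 = 45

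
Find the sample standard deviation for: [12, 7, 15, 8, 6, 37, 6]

11.1056

Step 1: Compute the mean: 13
Step 2: Sum of squared deviations from the mean: 740
Step 3: Sample variance = 740 / 6 = 123.3333
Step 4: Standard deviation = sqrt(123.3333) = 11.1056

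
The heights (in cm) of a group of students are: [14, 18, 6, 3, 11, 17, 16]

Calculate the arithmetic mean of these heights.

12.1429

Step 1: Sum all values: 14 + 18 + 6 + 3 + 11 + 17 + 16 = 85
Step 2: Count the number of values: n = 7
Step 3: Mean = sum / n = 85 / 7 = 12.1429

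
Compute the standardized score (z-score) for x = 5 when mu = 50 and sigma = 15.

-3

Step 1: Recall the z-score formula: z = (x - mu) / sigma
Step 2: Substitute values: z = (5 - 50) / 15
Step 3: z = -45 / 15 = -3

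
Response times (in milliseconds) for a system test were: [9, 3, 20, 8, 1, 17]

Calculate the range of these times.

19

Step 1: Identify the maximum value: max = 20
Step 2: Identify the minimum value: min = 1
Step 3: Range = max - min = 20 - 1 = 19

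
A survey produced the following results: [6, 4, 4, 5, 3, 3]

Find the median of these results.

4

Step 1: Sort the data in ascending order: [3, 3, 4, 4, 5, 6]
Step 2: The number of values is n = 6.
Step 3: Since n is even, the median is the average of positions 3 and 4:
  Median = (4 + 4) / 2 = 4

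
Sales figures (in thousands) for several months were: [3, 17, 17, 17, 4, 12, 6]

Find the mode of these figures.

17

Step 1: Count the frequency of each value:
  3: appears 1 time(s)
  4: appears 1 time(s)
  6: appears 1 time(s)
  12: appears 1 time(s)
  17: appears 3 time(s)
Step 2: The value 17 appears most frequently (3 times).
Step 3: Mode = 17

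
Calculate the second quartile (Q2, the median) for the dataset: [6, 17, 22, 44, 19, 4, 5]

17

Step 1: Sort the data: [4, 5, 6, 17, 19, 22, 44]
Step 2: n = 7
Step 3: Q2 is the median. Since n is odd, it is the middle value at position 4: 17
Step 4: Q2 = 17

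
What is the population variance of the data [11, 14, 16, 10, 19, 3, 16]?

23.9184

Step 1: Compute the mean: (11 + 14 + 16 + 10 + 19 + 3 + 16) / 7 = 12.7143
Step 2: Compute squared deviations from the mean:
  (11 - 12.7143)^2 = 2.9388
  (14 - 12.7143)^2 = 1.6531
  (16 - 12.7143)^2 = 10.7959
  (10 - 12.7143)^2 = 7.3673
  (19 - 12.7143)^2 = 39.5102
  (3 - 12.7143)^2 = 94.3673
  (16 - 12.7143)^2 = 10.7959
Step 3: Sum of squared deviations = 167.4286
Step 4: Population variance = 167.4286 / 7 = 23.9184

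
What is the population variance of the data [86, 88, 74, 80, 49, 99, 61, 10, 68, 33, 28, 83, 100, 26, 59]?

744.8622

Step 1: Compute the mean: (86 + 88 + 74 + 80 + 49 + 99 + 61 + 10 + 68 + 33 + 28 + 83 + 100 + 26 + 59) / 15 = 62.9333
Step 2: Compute squared deviations from the mean:
  (86 - 62.9333)^2 = 532.0711
  (88 - 62.9333)^2 = 628.3378
  (74 - 62.9333)^2 = 122.4711
  (80 - 62.9333)^2 = 291.2711
  (49 - 62.9333)^2 = 194.1378
  (99 - 62.9333)^2 = 1300.8044
  (61 - 62.9333)^2 = 3.7378
  (10 - 62.9333)^2 = 2801.9378
  (68 - 62.9333)^2 = 25.6711
  (33 - 62.9333)^2 = 896.0044
  (28 - 62.9333)^2 = 1220.3378
  (83 - 62.9333)^2 = 402.6711
  (100 - 62.9333)^2 = 1373.9378
  (26 - 62.9333)^2 = 1364.0711
  (59 - 62.9333)^2 = 15.4711
Step 3: Sum of squared deviations = 11172.9333
Step 4: Population variance = 11172.9333 / 15 = 744.8622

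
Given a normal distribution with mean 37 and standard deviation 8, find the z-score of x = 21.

-2

Step 1: Recall the z-score formula: z = (x - mu) / sigma
Step 2: Substitute values: z = (21 - 37) / 8
Step 3: z = -16 / 8 = -2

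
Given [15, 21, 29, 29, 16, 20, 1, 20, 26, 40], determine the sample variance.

108.0111

Step 1: Compute the mean: (15 + 21 + 29 + 29 + 16 + 20 + 1 + 20 + 26 + 40) / 10 = 21.7
Step 2: Compute squared deviations from the mean:
  (15 - 21.7)^2 = 44.89
  (21 - 21.7)^2 = 0.49
  (29 - 21.7)^2 = 53.29
  (29 - 21.7)^2 = 53.29
  (16 - 21.7)^2 = 32.49
  (20 - 21.7)^2 = 2.89
  (1 - 21.7)^2 = 428.49
  (20 - 21.7)^2 = 2.89
  (26 - 21.7)^2 = 18.49
  (40 - 21.7)^2 = 334.89
Step 3: Sum of squared deviations = 972.1
Step 4: Sample variance = 972.1 / 9 = 108.0111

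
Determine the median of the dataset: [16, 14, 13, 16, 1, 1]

13.5

Step 1: Sort the data in ascending order: [1, 1, 13, 14, 16, 16]
Step 2: The number of values is n = 6.
Step 3: Since n is even, the median is the average of positions 3 and 4:
  Median = (13 + 14) / 2 = 13.5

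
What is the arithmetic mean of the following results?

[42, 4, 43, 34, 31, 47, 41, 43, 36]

35.6667

Step 1: Sum all values: 42 + 4 + 43 + 34 + 31 + 47 + 41 + 43 + 36 = 321
Step 2: Count the number of values: n = 9
Step 3: Mean = sum / n = 321 / 9 = 35.6667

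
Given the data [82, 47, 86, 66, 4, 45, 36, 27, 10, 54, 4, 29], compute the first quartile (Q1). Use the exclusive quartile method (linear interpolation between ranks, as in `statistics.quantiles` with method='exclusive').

14.25

Step 1: Sort the data: [4, 4, 10, 27, 29, 36, 45, 47, 54, 66, 82, 86]
Step 2: n = 12
Step 3: Using the exclusive quartile method:
  Q1 = 14.25
  Q2 (median) = 40.5
  Q3 = 63
  IQR = Q3 - Q1 = 63 - 14.25 = 48.75
Step 4: Q1 = 14.25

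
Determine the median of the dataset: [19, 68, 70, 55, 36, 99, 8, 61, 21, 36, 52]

52

Step 1: Sort the data in ascending order: [8, 19, 21, 36, 36, 52, 55, 61, 68, 70, 99]
Step 2: The number of values is n = 11.
Step 3: Since n is odd, the median is the middle value at position 6: 52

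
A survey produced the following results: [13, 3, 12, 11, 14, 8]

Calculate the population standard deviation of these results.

3.7156

Step 1: Compute the mean: 10.1667
Step 2: Sum of squared deviations from the mean: 82.8333
Step 3: Population variance = 82.8333 / 6 = 13.8056
Step 4: Standard deviation = sqrt(13.8056) = 3.7156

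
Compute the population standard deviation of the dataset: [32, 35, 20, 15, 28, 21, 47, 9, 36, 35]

10.8701

Step 1: Compute the mean: 27.8
Step 2: Sum of squared deviations from the mean: 1181.6
Step 3: Population variance = 1181.6 / 10 = 118.16
Step 4: Standard deviation = sqrt(118.16) = 10.8701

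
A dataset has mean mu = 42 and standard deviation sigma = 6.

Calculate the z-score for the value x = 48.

1

Step 1: Recall the z-score formula: z = (x - mu) / sigma
Step 2: Substitute values: z = (48 - 42) / 6
Step 3: z = 6 / 6 = 1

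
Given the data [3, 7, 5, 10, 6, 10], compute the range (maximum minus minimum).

7

Step 1: Identify the maximum value: max = 10
Step 2: Identify the minimum value: min = 3
Step 3: Range = max - min = 10 - 3 = 7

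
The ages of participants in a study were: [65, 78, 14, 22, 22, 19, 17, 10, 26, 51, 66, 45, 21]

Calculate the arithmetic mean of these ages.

35.0769

Step 1: Sum all values: 65 + 78 + 14 + 22 + 22 + 19 + 17 + 10 + 26 + 51 + 66 + 45 + 21 = 456
Step 2: Count the number of values: n = 13
Step 3: Mean = sum / n = 456 / 13 = 35.0769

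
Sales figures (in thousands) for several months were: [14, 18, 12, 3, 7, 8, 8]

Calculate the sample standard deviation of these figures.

5

Step 1: Compute the mean: 10
Step 2: Sum of squared deviations from the mean: 150
Step 3: Sample variance = 150 / 6 = 25
Step 4: Standard deviation = sqrt(25) = 5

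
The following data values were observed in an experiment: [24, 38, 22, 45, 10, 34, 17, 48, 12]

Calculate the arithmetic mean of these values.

27.7778

Step 1: Sum all values: 24 + 38 + 22 + 45 + 10 + 34 + 17 + 48 + 12 = 250
Step 2: Count the number of values: n = 9
Step 3: Mean = sum / n = 250 / 9 = 27.7778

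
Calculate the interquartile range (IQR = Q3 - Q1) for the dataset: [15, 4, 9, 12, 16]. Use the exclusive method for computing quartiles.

9

Step 1: Sort the data: [4, 9, 12, 15, 16]
Step 2: n = 5
Step 3: Using the exclusive quartile method:
  Q1 = 6.5
  Q2 (median) = 12
  Q3 = 15.5
  IQR = Q3 - Q1 = 15.5 - 6.5 = 9
Step 4: IQR = 9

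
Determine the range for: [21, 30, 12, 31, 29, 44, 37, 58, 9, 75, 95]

86

Step 1: Identify the maximum value: max = 95
Step 2: Identify the minimum value: min = 9
Step 3: Range = max - min = 95 - 9 = 86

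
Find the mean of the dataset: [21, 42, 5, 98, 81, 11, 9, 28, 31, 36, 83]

40.4545

Step 1: Sum all values: 21 + 42 + 5 + 98 + 81 + 11 + 9 + 28 + 31 + 36 + 83 = 445
Step 2: Count the number of values: n = 11
Step 3: Mean = sum / n = 445 / 11 = 40.4545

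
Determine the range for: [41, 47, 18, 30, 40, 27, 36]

29

Step 1: Identify the maximum value: max = 47
Step 2: Identify the minimum value: min = 18
Step 3: Range = max - min = 47 - 18 = 29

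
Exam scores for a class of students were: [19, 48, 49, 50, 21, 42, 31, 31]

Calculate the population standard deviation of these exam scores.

11.7679

Step 1: Compute the mean: 36.375
Step 2: Sum of squared deviations from the mean: 1107.875
Step 3: Population variance = 1107.875 / 8 = 138.4844
Step 4: Standard deviation = sqrt(138.4844) = 11.7679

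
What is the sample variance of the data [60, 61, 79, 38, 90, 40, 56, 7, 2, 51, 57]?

713.7636

Step 1: Compute the mean: (60 + 61 + 79 + 38 + 90 + 40 + 56 + 7 + 2 + 51 + 57) / 11 = 49.1818
Step 2: Compute squared deviations from the mean:
  (60 - 49.1818)^2 = 117.0331
  (61 - 49.1818)^2 = 139.6694
  (79 - 49.1818)^2 = 889.124
  (38 - 49.1818)^2 = 125.0331
  (90 - 49.1818)^2 = 1666.124
  (40 - 49.1818)^2 = 84.3058
  (56 - 49.1818)^2 = 46.4876
  (7 - 49.1818)^2 = 1779.3058
  (2 - 49.1818)^2 = 2226.124
  (51 - 49.1818)^2 = 3.3058
  (57 - 49.1818)^2 = 61.124
Step 3: Sum of squared deviations = 7137.6364
Step 4: Sample variance = 7137.6364 / 10 = 713.7636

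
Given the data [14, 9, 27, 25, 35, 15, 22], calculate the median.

22

Step 1: Sort the data in ascending order: [9, 14, 15, 22, 25, 27, 35]
Step 2: The number of values is n = 7.
Step 3: Since n is odd, the median is the middle value at position 4: 22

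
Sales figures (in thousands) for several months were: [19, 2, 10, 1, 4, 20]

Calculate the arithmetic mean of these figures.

9.3333

Step 1: Sum all values: 19 + 2 + 10 + 1 + 4 + 20 = 56
Step 2: Count the number of values: n = 6
Step 3: Mean = sum / n = 56 / 6 = 9.3333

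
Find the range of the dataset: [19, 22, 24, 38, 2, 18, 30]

36

Step 1: Identify the maximum value: max = 38
Step 2: Identify the minimum value: min = 2
Step 3: Range = max - min = 38 - 2 = 36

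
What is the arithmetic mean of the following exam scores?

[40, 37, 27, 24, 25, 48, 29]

32.8571

Step 1: Sum all values: 40 + 37 + 27 + 24 + 25 + 48 + 29 = 230
Step 2: Count the number of values: n = 7
Step 3: Mean = sum / n = 230 / 7 = 32.8571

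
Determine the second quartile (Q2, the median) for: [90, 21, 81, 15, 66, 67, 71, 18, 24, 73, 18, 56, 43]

56

Step 1: Sort the data: [15, 18, 18, 21, 24, 43, 56, 66, 67, 71, 73, 81, 90]
Step 2: n = 13
Step 3: Q2 is the median. Since n is odd, it is the middle value at position 7: 56
Step 4: Q2 = 56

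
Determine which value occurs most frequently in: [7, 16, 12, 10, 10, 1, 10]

10

Step 1: Count the frequency of each value:
  1: appears 1 time(s)
  7: appears 1 time(s)
  10: appears 3 time(s)
  12: appears 1 time(s)
  16: appears 1 time(s)
Step 2: The value 10 appears most frequently (3 times).
Step 3: Mode = 10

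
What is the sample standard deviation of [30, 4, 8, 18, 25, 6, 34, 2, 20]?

11.8533

Step 1: Compute the mean: 16.3333
Step 2: Sum of squared deviations from the mean: 1124
Step 3: Sample variance = 1124 / 8 = 140.5
Step 4: Standard deviation = sqrt(140.5) = 11.8533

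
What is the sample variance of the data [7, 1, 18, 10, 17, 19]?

52

Step 1: Compute the mean: (7 + 1 + 18 + 10 + 17 + 19) / 6 = 12
Step 2: Compute squared deviations from the mean:
  (7 - 12)^2 = 25
  (1 - 12)^2 = 121
  (18 - 12)^2 = 36
  (10 - 12)^2 = 4
  (17 - 12)^2 = 25
  (19 - 12)^2 = 49
Step 3: Sum of squared deviations = 260
Step 4: Sample variance = 260 / 5 = 52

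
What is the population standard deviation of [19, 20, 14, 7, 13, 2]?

6.3443

Step 1: Compute the mean: 12.5
Step 2: Sum of squared deviations from the mean: 241.5
Step 3: Population variance = 241.5 / 6 = 40.25
Step 4: Standard deviation = sqrt(40.25) = 6.3443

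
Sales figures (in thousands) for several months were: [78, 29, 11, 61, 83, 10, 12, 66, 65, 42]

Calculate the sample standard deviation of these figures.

28.597

Step 1: Compute the mean: 45.7
Step 2: Sum of squared deviations from the mean: 7360.1
Step 3: Sample variance = 7360.1 / 9 = 817.7889
Step 4: Standard deviation = sqrt(817.7889) = 28.597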